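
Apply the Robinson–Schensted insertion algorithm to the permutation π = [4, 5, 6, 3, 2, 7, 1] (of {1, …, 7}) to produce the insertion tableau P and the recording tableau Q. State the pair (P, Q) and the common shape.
P = [1, 5, 6, 7] / [2] / [3] / [4];  Q = [1, 2, 3, 6] / [4] / [5] / [7];  common shape = (4, 1, 1, 1)

Row-insert the values π_1, π_2, … into P one at a time, bumping the leftmost entry strictly greater than the inserted value down to the next row. The recording tableau Q records, in position (i, j), the step at which that cell was added to P.
  Insert 4 (step 1): P = [4];  Q = [1]
  Insert 5 (step 2): P = [4, 5];  Q = [1, 2]
  Insert 6 (step 3): P = [4, 5, 6];  Q = [1, 2, 3]
  Insert 3 (step 4): P = [3, 5, 6] / [4];  Q = [1, 2, 3] / [4]
  Insert 2 (step 5): P = [2, 5, 6] / [3] / [4];  Q = [1, 2, 3] / [4] / [5]
  Insert 7 (step 6): P = [2, 5, 6, 7] / [3] / [4];  Q = [1, 2, 3, 6] / [4] / [5]
  Insert 1 (step 7): P = [1, 5, 6, 7] / [2] / [3] / [4];  Q = [1, 2, 3, 6] / [4] / [5] / [7]
Final shape: (4, 1, 1, 1).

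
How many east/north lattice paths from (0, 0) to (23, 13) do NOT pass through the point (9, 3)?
Number of paths = 1879313280

Total paths from (0, 0) to (23, 13): C(36, 23) = 2310789600. Paths through (9, 3): (paths (0, 0) → (9, 3)) × (paths (9, 3) → (23, 13)) = C(12, 9) · C(24, 14) = 220 · 1961256 = 431476320. Avoidance count = 2310789600 − 431476320 = 1879313280.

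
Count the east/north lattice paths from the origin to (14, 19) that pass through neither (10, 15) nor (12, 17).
Number of paths = 396295750

Inclusion–exclusion. Total paths: C(33, 14) = 818809200. Through P₁: C(25, 10)·C(8, 4) = 228813200. Through P₂: C(29, 12)·C(4, 2) = 311375610. Since P₁ is strictly southwest of P₂, a monotone path through both must visit P₁ then P₂; paths through both = C(25, 10)·C(4, 2)·C(4, 2) = 117675360. Avoid both = 818809200 − 228813200 − 311375610 + 117675360 = 396295750.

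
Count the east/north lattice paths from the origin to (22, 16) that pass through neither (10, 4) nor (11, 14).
Number of paths = 19186295932

Inclusion–exclusion. Total paths: C(38, 22) = 22239974430. Through P₁: C(14, 10)·C(24, 12) = 2706860156. Through P₂: C(25, 11)·C(13, 11) = 347677200. Since P₁ is strictly southwest of P₂, a monotone path through both must visit P₁ then P₂; paths through both = C(14, 10)·C(11, 1)·C(13, 11) = 858858. Avoid both = 22239974430 − 2706860156 − 347677200 + 858858 = 19186295932.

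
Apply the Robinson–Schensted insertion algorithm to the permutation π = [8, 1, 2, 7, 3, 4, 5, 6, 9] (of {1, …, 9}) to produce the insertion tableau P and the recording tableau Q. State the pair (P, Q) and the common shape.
P = [1, 2, 3, 4, 5, 6, 9] / [7] / [8];  Q = [1, 3, 4, 6, 7, 8, 9] / [2] / [5];  common shape = (7, 1, 1)

Row-insert the values π_1, π_2, … into P one at a time, bumping the leftmost entry strictly greater than the inserted value down to the next row. The recording tableau Q records, in position (i, j), the step at which that cell was added to P.
  Insert 8 (step 1): P = [8];  Q = [1]
  Insert 1 (step 2): P = [1] / [8];  Q = [1] / [2]
  Insert 2 (step 3): P = [1, 2] / [8];  Q = [1, 3] / [2]
  Insert 7 (step 4): P = [1, 2, 7] / [8];  Q = [1, 3, 4] / [2]
  Insert 3 (step 5): P = [1, 2, 3] / [7] / [8];  Q = [1, 3, 4] / [2] / [5]
  Insert 4 (step 6): P = [1, 2, 3, 4] / [7] / [8];  Q = [1, 3, 4, 6] / [2] / [5]
  Insert 5 (step 7): P = [1, 2, 3, 4, 5] / [7] / [8];  Q = [1, 3, 4, 6, 7] / [2] / [5]
  Insert 6 (step 8): P = [1, 2, 3, 4, 5, 6] / [7] / [8];  Q = [1, 3, 4, 6, 7, 8] / [2] / [5]
  Insert 9 (step 9): P = [1, 2, 3, 4, 5, 6, 9] / [7] / [8];  Q = [1, 3, 4, 6, 7, 8, 9] / [2] / [5]
Final shape: (7, 1, 1).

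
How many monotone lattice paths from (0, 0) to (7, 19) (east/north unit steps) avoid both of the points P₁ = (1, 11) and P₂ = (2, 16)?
Number of paths = 617228

Inclusion–exclusion. Total paths: C(26, 7) = 657800. Through P₁: C(12, 1)·C(14, 6) = 36036. Through P₂: C(18, 2)·C(8, 5) = 8568. Since P₁ is strictly southwest of P₂, a monotone path through both must visit P₁ then P₂; paths through both = C(12, 1)·C(6, 1)·C(8, 5) = 4032. Avoid both = 657800 − 36036 − 8568 + 4032 = 617228.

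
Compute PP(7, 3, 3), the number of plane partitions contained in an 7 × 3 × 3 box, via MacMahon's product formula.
PP(7, 3, 3) = 108900

Evaluate the triple product over i = 1..7, j = 1..3, k = 1..3. The factors are (2/1) · (3/2) · (4/3) · (3/2) · (4/3) · (5/4) · (4/3) · (5/4) · … (63 factors total). The numerators and denominators telescope so the product is an integer; carrying out the multiplication exactly gives PP(7, 3, 3) = 108900.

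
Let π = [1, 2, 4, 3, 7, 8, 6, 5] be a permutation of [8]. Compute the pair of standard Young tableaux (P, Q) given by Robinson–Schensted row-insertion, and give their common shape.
P = [1, 2, 3, 5, 8] / [4, 6] / [7];  Q = [1, 2, 3, 5, 6] / [4, 7] / [8];  common shape = (5, 2, 1)

Row-insert the values π_1, π_2, … into P one at a time, bumping the leftmost entry strictly greater than the inserted value down to the next row. The recording tableau Q records, in position (i, j), the step at which that cell was added to P.
  Insert 1 (step 1): P = [1];  Q = [1]
  Insert 2 (step 2): P = [1, 2];  Q = [1, 2]
  Insert 4 (step 3): P = [1, 2, 4];  Q = [1, 2, 3]
  Insert 3 (step 4): P = [1, 2, 3] / [4];  Q = [1, 2, 3] / [4]
  Insert 7 (step 5): P = [1, 2, 3, 7] / [4];  Q = [1, 2, 3, 5] / [4]
  Insert 8 (step 6): P = [1, 2, 3, 7, 8] / [4];  Q = [1, 2, 3, 5, 6] / [4]
  Insert 6 (step 7): P = [1, 2, 3, 6, 8] / [4, 7];  Q = [1, 2, 3, 5, 6] / [4, 7]
  Insert 5 (step 8): P = [1, 2, 3, 5, 8] / [4, 6] / [7];  Q = [1, 2, 3, 5, 6] / [4, 7] / [8]
Final shape: (5, 2, 1).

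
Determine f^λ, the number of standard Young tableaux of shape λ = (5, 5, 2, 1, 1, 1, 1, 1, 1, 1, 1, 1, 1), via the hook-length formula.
# SYT of shape (5, 5, 2, 1, 1, 1, 1, 1, 1, 1, 1, 1, 1) = 21966945

Hook-length formula: f^λ = n! / Π hook(c), product over all cells c of the Young diagram. For λ = (5, 5, 2, 1, 1, 1, 1, 1, 1, 1, 1, 1, 1), n = 22 boxes. Hook lengths by row (left-to-right, top-to-bottom): [17, 6, 4, 3, 2]; [16, 5, 3, 2, 1]; [12, 1]; [10]; [9]; [8]; [7]; [6]; [5]; [4]; [3]; [2]; [1]. Product of hooks = 51167821824000. So f^λ = 22! / 51167821824000 = 1124000727777607680000 / 51167821824000 = 21966945.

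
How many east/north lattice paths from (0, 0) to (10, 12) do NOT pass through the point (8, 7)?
Number of paths = 511511

Total paths from (0, 0) to (10, 12): C(22, 10) = 646646. Paths through (8, 7): (paths (0, 0) → (8, 7)) × (paths (8, 7) → (10, 12)) = C(15, 8) · C(7, 2) = 6435 · 21 = 135135. Avoidance count = 646646 − 135135 = 511511.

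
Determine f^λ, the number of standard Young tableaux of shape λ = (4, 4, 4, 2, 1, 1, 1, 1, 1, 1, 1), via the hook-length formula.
# SYT of shape (4, 4, 4, 2, 1, 1, 1, 1, 1, 1, 1) = 29845200

Hook-length formula: f^λ = n! / Π hook(c), product over all cells c of the Young diagram. For λ = (4, 4, 4, 2, 1, 1, 1, 1, 1, 1, 1), n = 21 boxes. Hook lengths by row (left-to-right, top-to-bottom): [14, 6, 4, 3]; [13, 5, 3, 2]; [12, 4, 2, 1]; [9, 1]; [7]; [6]; [5]; [4]; [3]; [2]; [1]. Product of hooks = 1711864627200. So f^λ = 21! / 1711864627200 = 51090942171709440000 / 1711864627200 = 29845200.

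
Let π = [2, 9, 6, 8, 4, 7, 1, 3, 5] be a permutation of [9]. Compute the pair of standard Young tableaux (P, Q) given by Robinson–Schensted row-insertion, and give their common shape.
P = [1, 3, 5] / [2, 4, 7] / [6, 8] / [9];  Q = [1, 2, 4] / [3, 6, 9] / [5, 8] / [7];  common shape = (3, 3, 2, 1)

Row-insert the values π_1, π_2, … into P one at a time, bumping the leftmost entry strictly greater than the inserted value down to the next row. The recording tableau Q records, in position (i, j), the step at which that cell was added to P.
  Insert 2 (step 1): P = [2];  Q = [1]
  Insert 9 (step 2): P = [2, 9];  Q = [1, 2]
  Insert 6 (step 3): P = [2, 6] / [9];  Q = [1, 2] / [3]
  Insert 8 (step 4): P = [2, 6, 8] / [9];  Q = [1, 2, 4] / [3]
  Insert 4 (step 5): P = [2, 4, 8] / [6] / [9];  Q = [1, 2, 4] / [3] / [5]
  Insert 7 (step 6): P = [2, 4, 7] / [6, 8] / [9];  Q = [1, 2, 4] / [3, 6] / [5]
  Insert 1 (step 7): P = [1, 4, 7] / [2, 8] / [6] / [9];  Q = [1, 2, 4] / [3, 6] / [5] / [7]
  Insert 3 (step 8): P = [1, 3, 7] / [2, 4] / [6, 8] / [9];  Q = [1, 2, 4] / [3, 6] / [5, 8] / [7]
  Insert 5 (step 9): P = [1, 3, 5] / [2, 4, 7] / [6, 8] / [9];  Q = [1, 2, 4] / [3, 6, 9] / [5, 8] / [7]
Final shape: (3, 3, 2, 1).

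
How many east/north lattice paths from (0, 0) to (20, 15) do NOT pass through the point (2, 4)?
Number of paths = 2728983810

Total paths from (0, 0) to (20, 15): C(35, 20) = 3247943160. Paths through (2, 4): (paths (0, 0) → (2, 4)) × (paths (2, 4) → (20, 15)) = C(6, 2) · C(29, 18) = 15 · 34597290 = 518959350. Avoidance count = 3247943160 − 518959350 = 2728983810.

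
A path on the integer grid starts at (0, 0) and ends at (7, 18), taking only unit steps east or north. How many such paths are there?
Number of paths = 480700

A monotone lattice path from (0, 0) to (7, 18) consists of 7 east steps and 18 north steps in some order, so it is determined by which 7 of the 25 steps are east. The count is C(25, 7) = 480700.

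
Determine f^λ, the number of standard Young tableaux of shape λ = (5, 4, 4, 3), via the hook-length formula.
# SYT of shape (5, 4, 4, 3) = 180180

Hook-length formula: f^λ = n! / Π hook(c), product over all cells c of the Young diagram. For λ = (5, 4, 4, 3), n = 16 boxes. Hook lengths by row (left-to-right, top-to-bottom): [8, 7, 6, 4, 1]; [6, 5, 4, 2]; [5, 4, 3, 1]; [3, 2, 1]. Product of hooks = 116121600. So f^λ = 16! / 116121600 = 20922789888000 / 116121600 = 180180.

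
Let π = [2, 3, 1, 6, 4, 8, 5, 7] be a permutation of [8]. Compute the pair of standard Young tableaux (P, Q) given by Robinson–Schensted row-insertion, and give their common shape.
P = [1, 3, 4, 5, 7] / [2, 6, 8];  Q = [1, 2, 4, 6, 8] / [3, 5, 7];  common shape = (5, 3)

Row-insert the values π_1, π_2, … into P one at a time, bumping the leftmost entry strictly greater than the inserted value down to the next row. The recording tableau Q records, in position (i, j), the step at which that cell was added to P.
  Insert 2 (step 1): P = [2];  Q = [1]
  Insert 3 (step 2): P = [2, 3];  Q = [1, 2]
  Insert 1 (step 3): P = [1, 3] / [2];  Q = [1, 2] / [3]
  Insert 6 (step 4): P = [1, 3, 6] / [2];  Q = [1, 2, 4] / [3]
  Insert 4 (step 5): P = [1, 3, 4] / [2, 6];  Q = [1, 2, 4] / [3, 5]
  Insert 8 (step 6): P = [1, 3, 4, 8] / [2, 6];  Q = [1, 2, 4, 6] / [3, 5]
  Insert 5 (step 7): P = [1, 3, 4, 5] / [2, 6, 8];  Q = [1, 2, 4, 6] / [3, 5, 7]
  Insert 7 (step 8): P = [1, 3, 4, 5, 7] / [2, 6, 8];  Q = [1, 2, 4, 6, 8] / [3, 5, 7]
Final shape: (5, 3).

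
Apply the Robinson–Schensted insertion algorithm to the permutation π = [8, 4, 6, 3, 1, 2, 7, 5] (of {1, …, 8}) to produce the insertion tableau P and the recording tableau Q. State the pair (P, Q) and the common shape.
P = [1, 2, 5] / [3, 6, 7] / [4] / [8];  Q = [1, 3, 7] / [2, 6, 8] / [4] / [5];  common shape = (3, 3, 1, 1)

Row-insert the values π_1, π_2, … into P one at a time, bumping the leftmost entry strictly greater than the inserted value down to the next row. The recording tableau Q records, in position (i, j), the step at which that cell was added to P.
  Insert 8 (step 1): P = [8];  Q = [1]
  Insert 4 (step 2): P = [4] / [8];  Q = [1] / [2]
  Insert 6 (step 3): P = [4, 6] / [8];  Q = [1, 3] / [2]
  Insert 3 (step 4): P = [3, 6] / [4] / [8];  Q = [1, 3] / [2] / [4]
  Insert 1 (step 5): P = [1, 6] / [3] / [4] / [8];  Q = [1, 3] / [2] / [4] / [5]
  Insert 2 (step 6): P = [1, 2] / [3, 6] / [4] / [8];  Q = [1, 3] / [2, 6] / [4] / [5]
  Insert 7 (step 7): P = [1, 2, 7] / [3, 6] / [4] / [8];  Q = [1, 3, 7] / [2, 6] / [4] / [5]
  Insert 5 (step 8): P = [1, 2, 5] / [3, 6, 7] / [4] / [8];  Q = [1, 3, 7] / [2, 6, 8] / [4] / [5]
Final shape: (3, 3, 1, 1).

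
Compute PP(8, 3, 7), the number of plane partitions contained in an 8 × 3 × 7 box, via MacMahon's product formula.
PP(8, 3, 7) = 4971151900

Evaluate the triple product over i = 1..8, j = 1..3, k = 1..7. The factors are (2/1) · (3/2) · (4/3) · (5/4) · (6/5) · (7/6) · (8/7) · (3/2) · … (168 factors total). The numerators and denominators telescope so the product is an integer; carrying out the multiplication exactly gives PP(8, 3, 7) = 4971151900.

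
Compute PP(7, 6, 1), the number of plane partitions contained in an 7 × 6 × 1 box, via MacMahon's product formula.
PP(7, 6, 1) = 1716

Evaluate the triple product over i = 1..7, j = 1..6, k = 1..1. The factors are (2/1) · (3/2) · (4/3) · (5/4) · (6/5) · (7/6) · (3/2) · (4/3) · … (42 factors total). The numerators and denominators telescope so the product is an integer; carrying out the multiplication exactly gives PP(7, 6, 1) = 1716.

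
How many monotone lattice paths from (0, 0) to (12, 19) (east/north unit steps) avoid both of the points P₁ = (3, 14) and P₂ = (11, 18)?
Number of paths = 71237785

Inclusion–exclusion. Total paths: C(31, 12) = 141120525. Through P₁: C(17, 3)·C(14, 9) = 1361360. Through P₂: C(29, 11)·C(2, 1) = 69194580. Since P₁ is strictly southwest of P₂, a monotone path through both must visit P₁ then P₂; paths through both = C(17, 3)·C(12, 8)·C(2, 1) = 673200. Avoid both = 141120525 − 1361360 − 69194580 + 673200 = 71237785.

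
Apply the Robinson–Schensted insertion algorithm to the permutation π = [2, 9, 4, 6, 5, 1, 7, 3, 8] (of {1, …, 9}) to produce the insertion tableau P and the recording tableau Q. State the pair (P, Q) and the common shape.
P = [1, 3, 5, 7, 8] / [2, 4] / [6] / [9];  Q = [1, 2, 4, 7, 9] / [3, 8] / [5] / [6];  common shape = (5, 2, 1, 1)

Row-insert the values π_1, π_2, … into P one at a time, bumping the leftmost entry strictly greater than the inserted value down to the next row. The recording tableau Q records, in position (i, j), the step at which that cell was added to P.
  Insert 2 (step 1): P = [2];  Q = [1]
  Insert 9 (step 2): P = [2, 9];  Q = [1, 2]
  Insert 4 (step 3): P = [2, 4] / [9];  Q = [1, 2] / [3]
  Insert 6 (step 4): P = [2, 4, 6] / [9];  Q = [1, 2, 4] / [3]
  Insert 5 (step 5): P = [2, 4, 5] / [6] / [9];  Q = [1, 2, 4] / [3] / [5]
  Insert 1 (step 6): P = [1, 4, 5] / [2] / [6] / [9];  Q = [1, 2, 4] / [3] / [5] / [6]
  Insert 7 (step 7): P = [1, 4, 5, 7] / [2] / [6] / [9];  Q = [1, 2, 4, 7] / [3] / [5] / [6]
  Insert 3 (step 8): P = [1, 3, 5, 7] / [2, 4] / [6] / [9];  Q = [1, 2, 4, 7] / [3, 8] / [5] / [6]
  Insert 8 (step 9): P = [1, 3, 5, 7, 8] / [2, 4] / [6] / [9];  Q = [1, 2, 4, 7, 9] / [3, 8] / [5] / [6]
Final shape: (5, 2, 1, 1).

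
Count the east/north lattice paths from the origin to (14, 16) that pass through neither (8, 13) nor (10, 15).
Number of paths = 118090415

Inclusion–exclusion. Total paths: C(30, 14) = 145422675. Through P₁: C(21, 8)·C(9, 6) = 17093160. Through P₂: C(25, 10)·C(5, 4) = 16343800. Since P₁ is strictly southwest of P₂, a monotone path through both must visit P₁ then P₂; paths through both = C(21, 8)·C(4, 2)·C(5, 4) = 6104700. Avoid both = 145422675 − 17093160 − 16343800 + 6104700 = 118090415.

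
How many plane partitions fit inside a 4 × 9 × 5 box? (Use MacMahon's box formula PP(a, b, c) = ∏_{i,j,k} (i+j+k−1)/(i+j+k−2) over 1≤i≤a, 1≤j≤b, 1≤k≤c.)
PP(4, 9, 5) = 23029990984

Evaluate the triple product over i = 1..4, j = 1..9, k = 1..5. The factors are (2/1) · (3/2) · (4/3) · (5/4) · (6/5) · (3/2) · (4/3) · (5/4) · … (180 factors total). The numerators and denominators telescope so the product is an integer; carrying out the multiplication exactly gives PP(4, 9, 5) = 23029990984.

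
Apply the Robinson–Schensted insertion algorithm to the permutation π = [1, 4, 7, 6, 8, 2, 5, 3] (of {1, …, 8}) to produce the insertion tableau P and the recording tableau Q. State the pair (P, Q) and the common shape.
P = [1, 2, 3, 8] / [4, 5] / [6] / [7];  Q = [1, 2, 3, 5] / [4, 7] / [6] / [8];  common shape = (4, 2, 1, 1)

Row-insert the values π_1, π_2, … into P one at a time, bumping the leftmost entry strictly greater than the inserted value down to the next row. The recording tableau Q records, in position (i, j), the step at which that cell was added to P.
  Insert 1 (step 1): P = [1];  Q = [1]
  Insert 4 (step 2): P = [1, 4];  Q = [1, 2]
  Insert 7 (step 3): P = [1, 4, 7];  Q = [1, 2, 3]
  Insert 6 (step 4): P = [1, 4, 6] / [7];  Q = [1, 2, 3] / [4]
  Insert 8 (step 5): P = [1, 4, 6, 8] / [7];  Q = [1, 2, 3, 5] / [4]
  Insert 2 (step 6): P = [1, 2, 6, 8] / [4] / [7];  Q = [1, 2, 3, 5] / [4] / [6]
  Insert 5 (step 7): P = [1, 2, 5, 8] / [4, 6] / [7];  Q = [1, 2, 3, 5] / [4, 7] / [6]
  Insert 3 (step 8): P = [1, 2, 3, 8] / [4, 5] / [6] / [7];  Q = [1, 2, 3, 5] / [4, 7] / [6] / [8]
Final shape: (4, 2, 1, 1).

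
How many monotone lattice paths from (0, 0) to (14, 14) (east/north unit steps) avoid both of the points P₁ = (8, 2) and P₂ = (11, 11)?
Number of paths = 25370580

Inclusion–exclusion. Total paths: C(28, 14) = 40116600. Through P₁: C(10, 8)·C(18, 6) = 835380. Through P₂: C(22, 11)·C(6, 3) = 14108640. Since P₁ is strictly southwest of P₂, a monotone path through both must visit P₁ then P₂; paths through both = C(10, 8)·C(12, 3)·C(6, 3) = 198000. Avoid both = 40116600 − 835380 − 14108640 + 198000 = 25370580.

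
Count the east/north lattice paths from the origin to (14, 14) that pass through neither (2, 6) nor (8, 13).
Number of paths = 35501346

Inclusion–exclusion. Total paths: C(28, 14) = 40116600. Through P₁: C(8, 2)·C(20, 12) = 3527160. Through P₂: C(21, 8)·C(7, 6) = 1424430. Since P₁ is strictly southwest of P₂, a monotone path through both must visit P₁ then P₂; paths through both = C(8, 2)·C(13, 6)·C(7, 6) = 336336. Avoid both = 40116600 − 3527160 − 1424430 + 336336 = 35501346.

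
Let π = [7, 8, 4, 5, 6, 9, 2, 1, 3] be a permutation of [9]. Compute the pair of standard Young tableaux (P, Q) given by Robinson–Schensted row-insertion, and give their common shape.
P = [1, 3, 6, 9] / [2, 5] / [4, 8] / [7];  Q = [1, 2, 5, 6] / [3, 4] / [7, 9] / [8];  common shape = (4, 2, 2, 1)

Row-insert the values π_1, π_2, … into P one at a time, bumping the leftmost entry strictly greater than the inserted value down to the next row. The recording tableau Q records, in position (i, j), the step at which that cell was added to P.
  Insert 7 (step 1): P = [7];  Q = [1]
  Insert 8 (step 2): P = [7, 8];  Q = [1, 2]
  Insert 4 (step 3): P = [4, 8] / [7];  Q = [1, 2] / [3]
  Insert 5 (step 4): P = [4, 5] / [7, 8];  Q = [1, 2] / [3, 4]
  Insert 6 (step 5): P = [4, 5, 6] / [7, 8];  Q = [1, 2, 5] / [3, 4]
  Insert 9 (step 6): P = [4, 5, 6, 9] / [7, 8];  Q = [1, 2, 5, 6] / [3, 4]
  Insert 2 (step 7): P = [2, 5, 6, 9] / [4, 8] / [7];  Q = [1, 2, 5, 6] / [3, 4] / [7]
  Insert 1 (step 8): P = [1, 5, 6, 9] / [2, 8] / [4] / [7];  Q = [1, 2, 5, 6] / [3, 4] / [7] / [8]
  Insert 3 (step 9): P = [1, 3, 6, 9] / [2, 5] / [4, 8] / [7];  Q = [1, 2, 5, 6] / [3, 4] / [7, 9] / [8]
Final shape: (4, 2, 2, 1).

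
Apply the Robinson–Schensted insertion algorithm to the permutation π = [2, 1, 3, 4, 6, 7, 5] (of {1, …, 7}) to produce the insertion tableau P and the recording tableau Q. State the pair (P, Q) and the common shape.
P = [1, 3, 4, 5, 7] / [2, 6];  Q = [1, 3, 4, 5, 6] / [2, 7];  common shape = (5, 2)

Row-insert the values π_1, π_2, … into P one at a time, bumping the leftmost entry strictly greater than the inserted value down to the next row. The recording tableau Q records, in position (i, j), the step at which that cell was added to P.
  Insert 2 (step 1): P = [2];  Q = [1]
  Insert 1 (step 2): P = [1] / [2];  Q = [1] / [2]
  Insert 3 (step 3): P = [1, 3] / [2];  Q = [1, 3] / [2]
  Insert 4 (step 4): P = [1, 3, 4] / [2];  Q = [1, 3, 4] / [2]
  Insert 6 (step 5): P = [1, 3, 4, 6] / [2];  Q = [1, 3, 4, 5] / [2]
  Insert 7 (step 6): P = [1, 3, 4, 6, 7] / [2];  Q = [1, 3, 4, 5, 6] / [2]
  Insert 5 (step 7): P = [1, 3, 4, 5, 7] / [2, 6];  Q = [1, 3, 4, 5, 6] / [2, 7]
Final shape: (5, 2).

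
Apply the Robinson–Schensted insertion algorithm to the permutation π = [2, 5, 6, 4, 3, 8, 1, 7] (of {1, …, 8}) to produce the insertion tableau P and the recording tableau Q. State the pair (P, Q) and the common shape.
P = [1, 3, 6, 7] / [2, 8] / [4] / [5];  Q = [1, 2, 3, 6] / [4, 8] / [5] / [7];  common shape = (4, 2, 1, 1)

Row-insert the values π_1, π_2, … into P one at a time, bumping the leftmost entry strictly greater than the inserted value down to the next row. The recording tableau Q records, in position (i, j), the step at which that cell was added to P.
  Insert 2 (step 1): P = [2];  Q = [1]
  Insert 5 (step 2): P = [2, 5];  Q = [1, 2]
  Insert 6 (step 3): P = [2, 5, 6];  Q = [1, 2, 3]
  Insert 4 (step 4): P = [2, 4, 6] / [5];  Q = [1, 2, 3] / [4]
  Insert 3 (step 5): P = [2, 3, 6] / [4] / [5];  Q = [1, 2, 3] / [4] / [5]
  Insert 8 (step 6): P = [2, 3, 6, 8] / [4] / [5];  Q = [1, 2, 3, 6] / [4] / [5]
  Insert 1 (step 7): P = [1, 3, 6, 8] / [2] / [4] / [5];  Q = [1, 2, 3, 6] / [4] / [5] / [7]
  Insert 7 (step 8): P = [1, 3, 6, 7] / [2, 8] / [4] / [5];  Q = [1, 2, 3, 6] / [4, 8] / [5] / [7]
Final shape: (4, 2, 1, 1).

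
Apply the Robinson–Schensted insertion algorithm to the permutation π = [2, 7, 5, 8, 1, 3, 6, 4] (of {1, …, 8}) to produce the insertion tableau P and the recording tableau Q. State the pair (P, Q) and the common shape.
P = [1, 3, 4] / [2, 5, 6] / [7, 8];  Q = [1, 2, 4] / [3, 6, 7] / [5, 8];  common shape = (3, 3, 2)

Row-insert the values π_1, π_2, … into P one at a time, bumping the leftmost entry strictly greater than the inserted value down to the next row. The recording tableau Q records, in position (i, j), the step at which that cell was added to P.
  Insert 2 (step 1): P = [2];  Q = [1]
  Insert 7 (step 2): P = [2, 7];  Q = [1, 2]
  Insert 5 (step 3): P = [2, 5] / [7];  Q = [1, 2] / [3]
  Insert 8 (step 4): P = [2, 5, 8] / [7];  Q = [1, 2, 4] / [3]
  Insert 1 (step 5): P = [1, 5, 8] / [2] / [7];  Q = [1, 2, 4] / [3] / [5]
  Insert 3 (step 6): P = [1, 3, 8] / [2, 5] / [7];  Q = [1, 2, 4] / [3, 6] / [5]
  Insert 6 (step 7): P = [1, 3, 6] / [2, 5, 8] / [7];  Q = [1, 2, 4] / [3, 6, 7] / [5]
  Insert 4 (step 8): P = [1, 3, 4] / [2, 5, 6] / [7, 8];  Q = [1, 2, 4] / [3, 6, 7] / [5, 8]
Final shape: (3, 3, 2).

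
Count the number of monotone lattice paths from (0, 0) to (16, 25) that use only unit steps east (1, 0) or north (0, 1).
Number of paths = 103077446706

A monotone lattice path from (0, 0) to (16, 25) consists of 16 east steps and 25 north steps in some order, so it is determined by which 16 of the 41 steps are east. The count is C(41, 16) = 103077446706.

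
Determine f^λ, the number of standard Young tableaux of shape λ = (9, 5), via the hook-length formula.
# SYT of shape (9, 5) = 1001

Hook-length formula: f^λ = n! / Π hook(c), product over all cells c of the Young diagram. For λ = (9, 5), n = 14 boxes. Hook lengths by row (left-to-right, top-to-bottom): [10, 9, 8, 7, 6, 4, 3, 2, 1]; [5, 4, 3, 2, 1]. Product of hooks = 87091200. So f^λ = 14! / 87091200 = 87178291200 / 87091200 = 1001.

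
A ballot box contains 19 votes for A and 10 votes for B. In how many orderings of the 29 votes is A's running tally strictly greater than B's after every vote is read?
Strict-lead orderings = 6216210

Total orderings of the 29 votes with 19 for A: C(29, 19) = 20030010. By the Bertrand ballot formula (Cycle Lemma / reflection principle), the number of orderings in which A is strictly ahead of B throughout is (p − q)/(p + q) · C(p + q, p) = (19 − 10)/(19 + 10) · 20030010 = 6216210.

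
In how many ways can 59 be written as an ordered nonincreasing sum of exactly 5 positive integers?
p(59, 5 parts) = 4932

Partitions of n into exactly k parts are in bijection with partitions of n − k into at most k parts (subtract 1 from each part). So p(59, exactly 5) = p(54, parts ≤ 5). Computing via the recurrence p(m, j) = p(m, j−1) + p(m−j, j) gives 4932.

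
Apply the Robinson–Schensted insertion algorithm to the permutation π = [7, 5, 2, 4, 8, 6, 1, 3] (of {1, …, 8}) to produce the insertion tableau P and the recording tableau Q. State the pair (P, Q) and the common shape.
P = [1, 3, 6] / [2, 4] / [5, 8] / [7];  Q = [1, 4, 5] / [2, 6] / [3, 8] / [7];  common shape = (3, 2, 2, 1)

Row-insert the values π_1, π_2, … into P one at a time, bumping the leftmost entry strictly greater than the inserted value down to the next row. The recording tableau Q records, in position (i, j), the step at which that cell was added to P.
  Insert 7 (step 1): P = [7];  Q = [1]
  Insert 5 (step 2): P = [5] / [7];  Q = [1] / [2]
  Insert 2 (step 3): P = [2] / [5] / [7];  Q = [1] / [2] / [3]
  Insert 4 (step 4): P = [2, 4] / [5] / [7];  Q = [1, 4] / [2] / [3]
  Insert 8 (step 5): P = [2, 4, 8] / [5] / [7];  Q = [1, 4, 5] / [2] / [3]
  Insert 6 (step 6): P = [2, 4, 6] / [5, 8] / [7];  Q = [1, 4, 5] / [2, 6] / [3]
  Insert 1 (step 7): P = [1, 4, 6] / [2, 8] / [5] / [7];  Q = [1, 4, 5] / [2, 6] / [3] / [7]
  Insert 3 (step 8): P = [1, 3, 6] / [2, 4] / [5, 8] / [7];  Q = [1, 4, 5] / [2, 6] / [3, 8] / [7]
Final shape: (3, 2, 2, 1).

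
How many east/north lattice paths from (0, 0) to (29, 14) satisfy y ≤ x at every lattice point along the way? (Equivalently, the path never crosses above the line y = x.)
Number of paths = 41802112192

By the reflection principle (André's argument), the number of monotone paths to (29, 14) with n ≤ m that never go above y = x is C(43, 29) − C(43, 30) = 78378960360 − 36576848168 = 41802112192.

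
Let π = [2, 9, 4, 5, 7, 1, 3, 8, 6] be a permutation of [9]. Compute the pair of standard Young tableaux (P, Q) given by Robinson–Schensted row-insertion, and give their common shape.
P = [1, 3, 5, 6, 8] / [2, 4, 7] / [9];  Q = [1, 2, 4, 5, 8] / [3, 7, 9] / [6];  common shape = (5, 3, 1)

Row-insert the values π_1, π_2, … into P one at a time, bumping the leftmost entry strictly greater than the inserted value down to the next row. The recording tableau Q records, in position (i, j), the step at which that cell was added to P.
  Insert 2 (step 1): P = [2];  Q = [1]
  Insert 9 (step 2): P = [2, 9];  Q = [1, 2]
  Insert 4 (step 3): P = [2, 4] / [9];  Q = [1, 2] / [3]
  Insert 5 (step 4): P = [2, 4, 5] / [9];  Q = [1, 2, 4] / [3]
  Insert 7 (step 5): P = [2, 4, 5, 7] / [9];  Q = [1, 2, 4, 5] / [3]
  Insert 1 (step 6): P = [1, 4, 5, 7] / [2] / [9];  Q = [1, 2, 4, 5] / [3] / [6]
  Insert 3 (step 7): P = [1, 3, 5, 7] / [2, 4] / [9];  Q = [1, 2, 4, 5] / [3, 7] / [6]
  Insert 8 (step 8): P = [1, 3, 5, 7, 8] / [2, 4] / [9];  Q = [1, 2, 4, 5, 8] / [3, 7] / [6]
  Insert 6 (step 9): P = [1, 3, 5, 6, 8] / [2, 4, 7] / [9];  Q = [1, 2, 4, 5, 8] / [3, 7, 9] / [6]
Final shape: (5, 3, 1).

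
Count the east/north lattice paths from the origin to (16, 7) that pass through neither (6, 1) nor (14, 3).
Number of paths = 183626

Inclusion–exclusion. Total paths: C(23, 16) = 245157. Through P₁: C(7, 6)·C(16, 10) = 56056. Through P₂: C(17, 14)·C(6, 2) = 10200. Since P₁ is strictly southwest of P₂, a monotone path through both must visit P₁ then P₂; paths through both = C(7, 6)·C(10, 8)·C(6, 2) = 4725. Avoid both = 245157 − 56056 − 10200 + 4725 = 183626.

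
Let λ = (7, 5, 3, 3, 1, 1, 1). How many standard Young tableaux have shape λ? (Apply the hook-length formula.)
# SYT of shape (7, 5, 3, 3, 1, 1, 1) = 752099040

Hook-length formula: f^λ = n! / Π hook(c), product over all cells c of the Young diagram. For λ = (7, 5, 3, 3, 1, 1, 1), n = 21 boxes. Hook lengths by row (left-to-right, top-to-bottom): [13, 9, 8, 5, 4, 2, 1]; [10, 6, 5, 2, 1]; [7, 3, 2]; [6, 2, 1]; [3]; [2]; [1]. Product of hooks = 67931136000. So f^λ = 21! / 67931136000 = 51090942171709440000 / 67931136000 = 752099040.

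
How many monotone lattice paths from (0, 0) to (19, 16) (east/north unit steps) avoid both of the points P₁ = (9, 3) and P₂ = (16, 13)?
Number of paths = 2536527330

Inclusion–exclusion. Total paths: C(35, 19) = 4059928950. Through P₁: C(12, 9)·C(23, 10) = 251694520. Through P₂: C(29, 16)·C(6, 3) = 1357278300. Since P₁ is strictly southwest of P₂, a monotone path through both must visit P₁ then P₂; paths through both = C(12, 9)·C(17, 7)·C(6, 3) = 85571200. Avoid both = 4059928950 − 251694520 − 1357278300 + 85571200 = 2536527330.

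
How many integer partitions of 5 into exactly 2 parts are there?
p(5, 2 parts) = 2

Partitions of n into exactly k parts ↔ partitions of n − k into at most k parts (subtract 1 from each part). For n = 5, k = 2, the partitions are: 4+1, 3+2. Count = 2.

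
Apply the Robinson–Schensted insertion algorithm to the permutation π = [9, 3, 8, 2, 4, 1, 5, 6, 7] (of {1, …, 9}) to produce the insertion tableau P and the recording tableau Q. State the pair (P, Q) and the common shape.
P = [1, 4, 5, 6, 7] / [2, 8] / [3] / [9];  Q = [1, 3, 7, 8, 9] / [2, 5] / [4] / [6];  common shape = (5, 2, 1, 1)

Row-insert the values π_1, π_2, … into P one at a time, bumping the leftmost entry strictly greater than the inserted value down to the next row. The recording tableau Q records, in position (i, j), the step at which that cell was added to P.
  Insert 9 (step 1): P = [9];  Q = [1]
  Insert 3 (step 2): P = [3] / [9];  Q = [1] / [2]
  Insert 8 (step 3): P = [3, 8] / [9];  Q = [1, 3] / [2]
  Insert 2 (step 4): P = [2, 8] / [3] / [9];  Q = [1, 3] / [2] / [4]
  Insert 4 (step 5): P = [2, 4] / [3, 8] / [9];  Q = [1, 3] / [2, 5] / [4]
  Insert 1 (step 6): P = [1, 4] / [2, 8] / [3] / [9];  Q = [1, 3] / [2, 5] / [4] / [6]
  Insert 5 (step 7): P = [1, 4, 5] / [2, 8] / [3] / [9];  Q = [1, 3, 7] / [2, 5] / [4] / [6]
  Insert 6 (step 8): P = [1, 4, 5, 6] / [2, 8] / [3] / [9];  Q = [1, 3, 7, 8] / [2, 5] / [4] / [6]
  Insert 7 (step 9): P = [1, 4, 5, 6, 7] / [2, 8] / [3] / [9];  Q = [1, 3, 7, 8, 9] / [2, 5] / [4] / [6]
Final shape: (5, 2, 1, 1).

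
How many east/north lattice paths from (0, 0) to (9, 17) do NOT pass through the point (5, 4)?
Number of paths = 2824670

Total paths from (0, 0) to (9, 17): C(26, 9) = 3124550. Paths through (5, 4): (paths (0, 0) → (5, 4)) × (paths (5, 4) → (9, 17)) = C(9, 5) · C(17, 4) = 126 · 2380 = 299880. Avoidance count = 3124550 − 299880 = 2824670.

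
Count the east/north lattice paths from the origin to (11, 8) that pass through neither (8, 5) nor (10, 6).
Number of paths = 37401

Inclusion–exclusion. Total paths: C(19, 11) = 75582. Through P₁: C(13, 8)·C(6, 3) = 25740. Through P₂: C(16, 10)·C(3, 1) = 24024. Since P₁ is strictly southwest of P₂, a monotone path through both must visit P₁ then P₂; paths through both = C(13, 8)·C(3, 2)·C(3, 1) = 11583. Avoid both = 75582 − 25740 − 24024 + 11583 = 37401.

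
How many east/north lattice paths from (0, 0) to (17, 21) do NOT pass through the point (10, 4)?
Number of paths = 28434693276

Total paths from (0, 0) to (17, 21): C(38, 17) = 28781143380. Paths through (10, 4): (paths (0, 0) → (10, 4)) × (paths (10, 4) → (17, 21)) = C(14, 10) · C(24, 7) = 1001 · 346104 = 346450104. Avoidance count = 28781143380 − 346450104 = 28434693276.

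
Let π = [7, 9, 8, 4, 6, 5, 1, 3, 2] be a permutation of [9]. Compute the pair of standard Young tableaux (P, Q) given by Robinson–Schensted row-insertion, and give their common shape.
P = [1, 2] / [3, 5] / [4, 8] / [6] / [7] / [9];  Q = [1, 2] / [3, 5] / [4, 8] / [6] / [7] / [9];  common shape = (2, 2, 2, 1, 1, 1)

Row-insert the values π_1, π_2, … into P one at a time, bumping the leftmost entry strictly greater than the inserted value down to the next row. The recording tableau Q records, in position (i, j), the step at which that cell was added to P.
  Insert 7 (step 1): P = [7];  Q = [1]
  Insert 9 (step 2): P = [7, 9];  Q = [1, 2]
  Insert 8 (step 3): P = [7, 8] / [9];  Q = [1, 2] / [3]
  Insert 4 (step 4): P = [4, 8] / [7] / [9];  Q = [1, 2] / [3] / [4]
  Insert 6 (step 5): P = [4, 6] / [7, 8] / [9];  Q = [1, 2] / [3, 5] / [4]
  Insert 5 (step 6): P = [4, 5] / [6, 8] / [7] / [9];  Q = [1, 2] / [3, 5] / [4] / [6]
  Insert 1 (step 7): P = [1, 5] / [4, 8] / [6] / [7] / [9];  Q = [1, 2] / [3, 5] / [4] / [6] / [7]
  Insert 3 (step 8): P = [1, 3] / [4, 5] / [6, 8] / [7] / [9];  Q = [1, 2] / [3, 5] / [4, 8] / [6] / [7]
  Insert 2 (step 9): P = [1, 2] / [3, 5] / [4, 8] / [6] / [7] / [9];  Q = [1, 2] / [3, 5] / [4, 8] / [6] / [7] / [9]
Final shape: (2, 2, 2, 1, 1, 1).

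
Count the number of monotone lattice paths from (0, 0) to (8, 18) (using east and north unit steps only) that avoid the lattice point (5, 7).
Number of paths = 1273987

Total paths from (0, 0) to (8, 18): C(26, 8) = 1562275. Paths through (5, 7): (paths (0, 0) → (5, 7)) × (paths (5, 7) → (8, 18)) = C(12, 5) · C(14, 3) = 792 · 364 = 288288. Avoidance count = 1562275 − 288288 = 1273987.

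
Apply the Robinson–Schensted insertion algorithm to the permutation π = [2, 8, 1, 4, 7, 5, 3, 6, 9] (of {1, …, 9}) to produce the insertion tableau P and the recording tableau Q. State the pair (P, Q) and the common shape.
P = [1, 3, 5, 6, 9] / [2, 4] / [7] / [8];  Q = [1, 2, 5, 8, 9] / [3, 4] / [6] / [7];  common shape = (5, 2, 1, 1)

Row-insert the values π_1, π_2, … into P one at a time, bumping the leftmost entry strictly greater than the inserted value down to the next row. The recording tableau Q records, in position (i, j), the step at which that cell was added to P.
  Insert 2 (step 1): P = [2];  Q = [1]
  Insert 8 (step 2): P = [2, 8];  Q = [1, 2]
  Insert 1 (step 3): P = [1, 8] / [2];  Q = [1, 2] / [3]
  Insert 4 (step 4): P = [1, 4] / [2, 8];  Q = [1, 2] / [3, 4]
  Insert 7 (step 5): P = [1, 4, 7] / [2, 8];  Q = [1, 2, 5] / [3, 4]
  Insert 5 (step 6): P = [1, 4, 5] / [2, 7] / [8];  Q = [1, 2, 5] / [3, 4] / [6]
  Insert 3 (step 7): P = [1, 3, 5] / [2, 4] / [7] / [8];  Q = [1, 2, 5] / [3, 4] / [6] / [7]
  Insert 6 (step 8): P = [1, 3, 5, 6] / [2, 4] / [7] / [8];  Q = [1, 2, 5, 8] / [3, 4] / [6] / [7]
  Insert 9 (step 9): P = [1, 3, 5, 6, 9] / [2, 4] / [7] / [8];  Q = [1, 2, 5, 8, 9] / [3, 4] / [6] / [7]
Final shape: (5, 2, 1, 1).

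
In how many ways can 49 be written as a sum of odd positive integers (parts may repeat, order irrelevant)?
p_odd(49) = 3264

Enumerate partitions using only odd parts via the recurrence o(n, m) = o(n, m−2) + o(n−m, m) over odd m, starting from the largest odd part ≤ n. This gives p_odd(49) = 3264. (Euler's theorem: equals the count of distinct-part partitions.)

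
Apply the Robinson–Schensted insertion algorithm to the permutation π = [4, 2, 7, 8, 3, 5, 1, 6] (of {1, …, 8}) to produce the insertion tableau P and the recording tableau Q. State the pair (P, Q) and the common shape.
P = [1, 3, 5, 6] / [2, 7, 8] / [4];  Q = [1, 3, 4, 8] / [2, 5, 6] / [7];  common shape = (4, 3, 1)

Row-insert the values π_1, π_2, … into P one at a time, bumping the leftmost entry strictly greater than the inserted value down to the next row. The recording tableau Q records, in position (i, j), the step at which that cell was added to P.
  Insert 4 (step 1): P = [4];  Q = [1]
  Insert 2 (step 2): P = [2] / [4];  Q = [1] / [2]
  Insert 7 (step 3): P = [2, 7] / [4];  Q = [1, 3] / [2]
  Insert 8 (step 4): P = [2, 7, 8] / [4];  Q = [1, 3, 4] / [2]
  Insert 3 (step 5): P = [2, 3, 8] / [4, 7];  Q = [1, 3, 4] / [2, 5]
  Insert 5 (step 6): P = [2, 3, 5] / [4, 7, 8];  Q = [1, 3, 4] / [2, 5, 6]
  Insert 1 (step 7): P = [1, 3, 5] / [2, 7, 8] / [4];  Q = [1, 3, 4] / [2, 5, 6] / [7]
  Insert 6 (step 8): P = [1, 3, 5, 6] / [2, 7, 8] / [4];  Q = [1, 3, 4, 8] / [2, 5, 6] / [7]
Final shape: (4, 3, 1).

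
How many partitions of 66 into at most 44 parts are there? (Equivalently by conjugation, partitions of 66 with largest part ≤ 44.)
p(66, parts ≤ 44) = 2320014

Use the recurrence p(n, m) = p(n, m−1) + p(n−m, m): either the largest part is < m (count p(n, m−1)) or the largest part is exactly m (remove one copy of m, count p(n−m, m)). With p(0, ·) = 1 this gives p(66, parts ≤ 44) = 2320014. (By conjugating Young diagrams, this also counts partitions of 66 into at most 44 parts.)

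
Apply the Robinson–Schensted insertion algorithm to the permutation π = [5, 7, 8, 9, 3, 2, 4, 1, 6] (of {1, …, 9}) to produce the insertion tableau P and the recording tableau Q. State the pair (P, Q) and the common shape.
P = [1, 4, 6, 9] / [2, 7, 8] / [3] / [5];  Q = [1, 2, 3, 4] / [5, 7, 9] / [6] / [8];  common shape = (4, 3, 1, 1)

Row-insert the values π_1, π_2, … into P one at a time, bumping the leftmost entry strictly greater than the inserted value down to the next row. The recording tableau Q records, in position (i, j), the step at which that cell was added to P.
  Insert 5 (step 1): P = [5];  Q = [1]
  Insert 7 (step 2): P = [5, 7];  Q = [1, 2]
  Insert 8 (step 3): P = [5, 7, 8];  Q = [1, 2, 3]
  Insert 9 (step 4): P = [5, 7, 8, 9];  Q = [1, 2, 3, 4]
  Insert 3 (step 5): P = [3, 7, 8, 9] / [5];  Q = [1, 2, 3, 4] / [5]
  Insert 2 (step 6): P = [2, 7, 8, 9] / [3] / [5];  Q = [1, 2, 3, 4] / [5] / [6]
  Insert 4 (step 7): P = [2, 4, 8, 9] / [3, 7] / [5];  Q = [1, 2, 3, 4] / [5, 7] / [6]
  Insert 1 (step 8): P = [1, 4, 8, 9] / [2, 7] / [3] / [5];  Q = [1, 2, 3, 4] / [5, 7] / [6] / [8]
  Insert 6 (step 9): P = [1, 4, 6, 9] / [2, 7, 8] / [3] / [5];  Q = [1, 2, 3, 4] / [5, 7, 9] / [6] / [8]
Final shape: (4, 3, 1, 1).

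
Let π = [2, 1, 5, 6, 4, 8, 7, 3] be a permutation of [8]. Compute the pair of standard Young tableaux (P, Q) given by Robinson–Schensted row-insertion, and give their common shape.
P = [1, 3, 6, 7] / [2, 4, 8] / [5];  Q = [1, 3, 4, 6] / [2, 5, 7] / [8];  common shape = (4, 3, 1)

Row-insert the values π_1, π_2, … into P one at a time, bumping the leftmost entry strictly greater than the inserted value down to the next row. The recording tableau Q records, in position (i, j), the step at which that cell was added to P.
  Insert 2 (step 1): P = [2];  Q = [1]
  Insert 1 (step 2): P = [1] / [2];  Q = [1] / [2]
  Insert 5 (step 3): P = [1, 5] / [2];  Q = [1, 3] / [2]
  Insert 6 (step 4): P = [1, 5, 6] / [2];  Q = [1, 3, 4] / [2]
  Insert 4 (step 5): P = [1, 4, 6] / [2, 5];  Q = [1, 3, 4] / [2, 5]
  Insert 8 (step 6): P = [1, 4, 6, 8] / [2, 5];  Q = [1, 3, 4, 6] / [2, 5]
  Insert 7 (step 7): P = [1, 4, 6, 7] / [2, 5, 8];  Q = [1, 3, 4, 6] / [2, 5, 7]
  Insert 3 (step 8): P = [1, 3, 6, 7] / [2, 4, 8] / [5];  Q = [1, 3, 4, 6] / [2, 5, 7] / [8]
Final shape: (4, 3, 1).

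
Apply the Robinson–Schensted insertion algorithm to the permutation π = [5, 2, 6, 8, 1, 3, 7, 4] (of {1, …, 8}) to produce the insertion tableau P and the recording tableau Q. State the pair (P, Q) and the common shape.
P = [1, 3, 4] / [2, 6, 7] / [5, 8];  Q = [1, 3, 4] / [2, 6, 7] / [5, 8];  common shape = (3, 3, 2)

Row-insert the values π_1, π_2, … into P one at a time, bumping the leftmost entry strictly greater than the inserted value down to the next row. The recording tableau Q records, in position (i, j), the step at which that cell was added to P.
  Insert 5 (step 1): P = [5];  Q = [1]
  Insert 2 (step 2): P = [2] / [5];  Q = [1] / [2]
  Insert 6 (step 3): P = [2, 6] / [5];  Q = [1, 3] / [2]
  Insert 8 (step 4): P = [2, 6, 8] / [5];  Q = [1, 3, 4] / [2]
  Insert 1 (step 5): P = [1, 6, 8] / [2] / [5];  Q = [1, 3, 4] / [2] / [5]
  Insert 3 (step 6): P = [1, 3, 8] / [2, 6] / [5];  Q = [1, 3, 4] / [2, 6] / [5]
  Insert 7 (step 7): P = [1, 3, 7] / [2, 6, 8] / [5];  Q = [1, 3, 4] / [2, 6, 7] / [5]
  Insert 4 (step 8): P = [1, 3, 4] / [2, 6, 7] / [5, 8];  Q = [1, 3, 4] / [2, 6, 7] / [5, 8]
Final shape: (3, 3, 2).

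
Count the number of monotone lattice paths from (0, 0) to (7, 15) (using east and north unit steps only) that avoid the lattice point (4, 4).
Number of paths = 145064

Total paths from (0, 0) to (7, 15): C(22, 7) = 170544. Paths through (4, 4): (paths (0, 0) → (4, 4)) × (paths (4, 4) → (7, 15)) = C(8, 4) · C(14, 3) = 70 · 364 = 25480. Avoidance count = 170544 − 25480 = 145064.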